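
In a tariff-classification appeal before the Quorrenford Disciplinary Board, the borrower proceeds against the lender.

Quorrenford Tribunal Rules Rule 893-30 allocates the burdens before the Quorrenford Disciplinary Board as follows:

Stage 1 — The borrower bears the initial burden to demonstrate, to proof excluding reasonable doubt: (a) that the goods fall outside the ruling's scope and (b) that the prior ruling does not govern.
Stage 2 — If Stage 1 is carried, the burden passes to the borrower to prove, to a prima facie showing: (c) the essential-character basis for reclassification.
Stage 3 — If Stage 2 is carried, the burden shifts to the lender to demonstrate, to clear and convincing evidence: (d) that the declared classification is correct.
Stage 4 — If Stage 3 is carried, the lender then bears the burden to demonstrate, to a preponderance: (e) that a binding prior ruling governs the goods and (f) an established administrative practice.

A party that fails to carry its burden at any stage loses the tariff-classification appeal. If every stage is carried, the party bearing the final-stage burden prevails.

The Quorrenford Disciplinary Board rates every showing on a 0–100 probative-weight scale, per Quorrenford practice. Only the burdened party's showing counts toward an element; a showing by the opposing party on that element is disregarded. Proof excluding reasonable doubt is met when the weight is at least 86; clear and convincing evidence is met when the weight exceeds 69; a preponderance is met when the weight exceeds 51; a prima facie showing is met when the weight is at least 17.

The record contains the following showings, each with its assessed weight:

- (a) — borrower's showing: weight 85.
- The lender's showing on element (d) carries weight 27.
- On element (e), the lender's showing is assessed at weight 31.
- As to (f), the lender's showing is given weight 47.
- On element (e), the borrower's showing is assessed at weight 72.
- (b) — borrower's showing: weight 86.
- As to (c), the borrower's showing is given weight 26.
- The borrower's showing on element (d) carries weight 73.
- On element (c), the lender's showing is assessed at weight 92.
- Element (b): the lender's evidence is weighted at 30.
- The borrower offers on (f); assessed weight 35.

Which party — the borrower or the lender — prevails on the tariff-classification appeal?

lender

Stage 1 — burden on borrower; standard: proof excluding reasonable doubt (weight is at least 86).
    (a): 85 < 86 [not met]
    (b): 86 (lender's 30 disregarded) ≥ 86 [met]
  Not every element is met, so the borrower fails to carry Stage 1.
The analysis ends at Stage 1; the lender prevails.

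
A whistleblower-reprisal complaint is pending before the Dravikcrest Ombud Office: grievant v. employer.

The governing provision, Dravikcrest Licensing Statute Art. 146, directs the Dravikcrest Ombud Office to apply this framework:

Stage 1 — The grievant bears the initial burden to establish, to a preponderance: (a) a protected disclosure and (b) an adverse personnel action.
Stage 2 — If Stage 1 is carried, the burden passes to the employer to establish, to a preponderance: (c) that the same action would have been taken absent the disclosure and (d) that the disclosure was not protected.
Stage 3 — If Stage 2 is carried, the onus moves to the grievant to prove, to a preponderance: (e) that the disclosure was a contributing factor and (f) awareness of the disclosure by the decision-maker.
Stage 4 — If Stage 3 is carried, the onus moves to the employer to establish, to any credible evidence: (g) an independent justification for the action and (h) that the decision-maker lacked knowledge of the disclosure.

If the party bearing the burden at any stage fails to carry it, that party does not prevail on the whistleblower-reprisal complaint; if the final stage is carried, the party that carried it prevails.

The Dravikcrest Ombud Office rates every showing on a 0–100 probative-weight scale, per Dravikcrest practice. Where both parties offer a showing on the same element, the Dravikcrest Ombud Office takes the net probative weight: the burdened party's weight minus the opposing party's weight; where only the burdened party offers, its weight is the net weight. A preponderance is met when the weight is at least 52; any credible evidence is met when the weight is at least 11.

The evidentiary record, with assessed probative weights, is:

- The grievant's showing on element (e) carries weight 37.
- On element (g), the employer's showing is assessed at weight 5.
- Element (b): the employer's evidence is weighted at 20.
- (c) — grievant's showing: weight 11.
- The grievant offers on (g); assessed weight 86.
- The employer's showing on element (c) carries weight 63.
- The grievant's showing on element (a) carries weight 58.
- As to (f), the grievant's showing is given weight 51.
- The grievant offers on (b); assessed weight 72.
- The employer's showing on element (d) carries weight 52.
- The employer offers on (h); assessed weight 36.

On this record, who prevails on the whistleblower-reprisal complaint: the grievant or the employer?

Stage 1 — burden on grievant; standard: a preponderance (weight is at least 52).
    (a): 58 ≥ 52 [met]
    (b): 72 − 20 = 52 ≥ 52 [met]
  All elements met. The burden passes to the employer.
Stage 2 — burden on employer; standard: a preponderance (weight is at least 52).
    (c): 63 − 11 = 52 ≥ 52 [met]
    (d): 52 ≥ 52 [met]
  Stage 2 is satisfied; the onus moves to the grievant.
Stage 3 — burden on grievant; standard: a preponderance (weight is at least 52).
    (e): 37 < 52 [not met]
    (f): 51 < 52 [not met]
  Not every element is met, so the grievant fails to carry Stage 3.
The analysis ends at Stage 3; the employer prevails.

employer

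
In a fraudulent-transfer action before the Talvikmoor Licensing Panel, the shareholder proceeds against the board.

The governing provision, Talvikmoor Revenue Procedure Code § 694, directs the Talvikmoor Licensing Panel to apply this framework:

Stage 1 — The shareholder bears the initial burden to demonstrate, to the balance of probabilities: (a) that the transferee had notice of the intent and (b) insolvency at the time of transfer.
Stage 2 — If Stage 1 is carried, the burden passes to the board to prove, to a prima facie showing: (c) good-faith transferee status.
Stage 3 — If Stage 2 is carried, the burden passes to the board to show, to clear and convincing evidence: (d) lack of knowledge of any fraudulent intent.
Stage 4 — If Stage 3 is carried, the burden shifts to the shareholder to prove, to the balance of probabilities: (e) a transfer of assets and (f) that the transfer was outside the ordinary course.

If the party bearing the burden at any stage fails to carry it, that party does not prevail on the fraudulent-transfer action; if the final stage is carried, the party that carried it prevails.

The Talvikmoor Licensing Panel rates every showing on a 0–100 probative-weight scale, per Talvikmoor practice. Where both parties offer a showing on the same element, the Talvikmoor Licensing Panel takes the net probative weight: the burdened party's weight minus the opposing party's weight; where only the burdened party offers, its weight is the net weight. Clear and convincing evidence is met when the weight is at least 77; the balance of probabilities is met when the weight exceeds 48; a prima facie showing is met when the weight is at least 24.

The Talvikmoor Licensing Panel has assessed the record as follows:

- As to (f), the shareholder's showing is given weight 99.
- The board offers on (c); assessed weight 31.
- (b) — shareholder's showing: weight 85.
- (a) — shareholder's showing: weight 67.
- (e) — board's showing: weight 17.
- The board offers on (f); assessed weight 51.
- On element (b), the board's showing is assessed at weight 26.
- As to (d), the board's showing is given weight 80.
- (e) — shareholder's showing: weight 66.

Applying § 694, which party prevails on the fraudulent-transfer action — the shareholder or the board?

Stage 1 (shareholder, the balance of probabilities, weight exceeds 48): (a) 67 > 48 — meets; (b) net 85−26=59 > 48 — meets.
  The shareholder carries Stage 1; the board now bears the burden.
Stage 2 (board, a prima facie showing, weight is at least 24): (c) 31 ≥ 24 — meets.
  Stage 2 carried; the burden remains with the board.
Stage 3 (board, clear and convincing evidence, weight is at least 77): (d) 80 ≥ 77 — meets.
  Stage 3 is satisfied; the onus moves to the shareholder.
Stage 4 (shareholder, the balance of probabilities, weight exceeds 48): (e) net 66−17=49 > 48 — meets; (f) net 99−51=48 ≤ 48 — fails.
  The shareholder does not carry Stage 4.
The board prevails.

board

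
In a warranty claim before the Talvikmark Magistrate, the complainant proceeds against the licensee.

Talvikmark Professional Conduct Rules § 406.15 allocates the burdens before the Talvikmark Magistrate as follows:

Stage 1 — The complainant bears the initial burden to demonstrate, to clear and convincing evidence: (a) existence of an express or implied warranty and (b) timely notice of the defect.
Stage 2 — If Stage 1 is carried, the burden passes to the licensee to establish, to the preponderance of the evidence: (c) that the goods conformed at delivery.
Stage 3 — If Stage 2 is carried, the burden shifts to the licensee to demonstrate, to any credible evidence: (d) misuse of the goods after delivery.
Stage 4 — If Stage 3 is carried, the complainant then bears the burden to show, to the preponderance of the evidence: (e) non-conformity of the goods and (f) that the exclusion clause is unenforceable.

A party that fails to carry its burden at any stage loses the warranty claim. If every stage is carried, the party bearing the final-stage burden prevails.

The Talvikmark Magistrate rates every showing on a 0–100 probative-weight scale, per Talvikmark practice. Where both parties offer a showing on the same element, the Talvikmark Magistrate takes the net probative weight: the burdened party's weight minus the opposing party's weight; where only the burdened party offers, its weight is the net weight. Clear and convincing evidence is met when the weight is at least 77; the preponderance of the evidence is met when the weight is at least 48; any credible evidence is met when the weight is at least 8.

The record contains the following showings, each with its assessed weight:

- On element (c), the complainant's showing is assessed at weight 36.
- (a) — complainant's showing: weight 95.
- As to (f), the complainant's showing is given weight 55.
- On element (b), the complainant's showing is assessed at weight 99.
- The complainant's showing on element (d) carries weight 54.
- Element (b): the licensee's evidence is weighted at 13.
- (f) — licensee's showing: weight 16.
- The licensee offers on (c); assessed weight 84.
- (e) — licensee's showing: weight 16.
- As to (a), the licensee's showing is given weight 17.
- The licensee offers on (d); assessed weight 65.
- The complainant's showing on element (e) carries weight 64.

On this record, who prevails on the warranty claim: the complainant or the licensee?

licensee

At Stage 1 the complainant must meet clear and convincing evidence (weight is at least 77): on (a) the weight is 95 less the opposing 17 gives net 78, ≥ 77, so (a) meets the standard; on (b) the weight is 99 less the opposing 13 gives net 86, ≥ 77, so (b) meets the standard.
  All elements met. The burden passes to the licensee.
At Stage 2 the licensee must meet the preponderance of the evidence (weight is at least 48): on (c) the weight is 84 less the opposing 36 gives net 48, ≥ 48, so (c) meets the standard.
  All elements met. The licensee retains the burden for Stage 3.
At Stage 3 the licensee must meet any credible evidence (weight is at least 8): on (d) the weight is 65 less the opposing 54 gives net 11, which does reach 8, so (d) meets the standard.
  All elements met. The burden passes to the complainant.
At Stage 4 the complainant must meet the preponderance of the evidence (weight is at least 48): on (e) the weight is 64 less the opposing 16 gives net 48, which does reach 48, so (e) meets the standard; on (f) the weight is 55 less the opposing 16 gives net 39, < 48, so (f) does not meet the standard.
  Stage 4 not carried; the complainant fails its burden.
The analysis ends at Stage 4; the licensee prevails.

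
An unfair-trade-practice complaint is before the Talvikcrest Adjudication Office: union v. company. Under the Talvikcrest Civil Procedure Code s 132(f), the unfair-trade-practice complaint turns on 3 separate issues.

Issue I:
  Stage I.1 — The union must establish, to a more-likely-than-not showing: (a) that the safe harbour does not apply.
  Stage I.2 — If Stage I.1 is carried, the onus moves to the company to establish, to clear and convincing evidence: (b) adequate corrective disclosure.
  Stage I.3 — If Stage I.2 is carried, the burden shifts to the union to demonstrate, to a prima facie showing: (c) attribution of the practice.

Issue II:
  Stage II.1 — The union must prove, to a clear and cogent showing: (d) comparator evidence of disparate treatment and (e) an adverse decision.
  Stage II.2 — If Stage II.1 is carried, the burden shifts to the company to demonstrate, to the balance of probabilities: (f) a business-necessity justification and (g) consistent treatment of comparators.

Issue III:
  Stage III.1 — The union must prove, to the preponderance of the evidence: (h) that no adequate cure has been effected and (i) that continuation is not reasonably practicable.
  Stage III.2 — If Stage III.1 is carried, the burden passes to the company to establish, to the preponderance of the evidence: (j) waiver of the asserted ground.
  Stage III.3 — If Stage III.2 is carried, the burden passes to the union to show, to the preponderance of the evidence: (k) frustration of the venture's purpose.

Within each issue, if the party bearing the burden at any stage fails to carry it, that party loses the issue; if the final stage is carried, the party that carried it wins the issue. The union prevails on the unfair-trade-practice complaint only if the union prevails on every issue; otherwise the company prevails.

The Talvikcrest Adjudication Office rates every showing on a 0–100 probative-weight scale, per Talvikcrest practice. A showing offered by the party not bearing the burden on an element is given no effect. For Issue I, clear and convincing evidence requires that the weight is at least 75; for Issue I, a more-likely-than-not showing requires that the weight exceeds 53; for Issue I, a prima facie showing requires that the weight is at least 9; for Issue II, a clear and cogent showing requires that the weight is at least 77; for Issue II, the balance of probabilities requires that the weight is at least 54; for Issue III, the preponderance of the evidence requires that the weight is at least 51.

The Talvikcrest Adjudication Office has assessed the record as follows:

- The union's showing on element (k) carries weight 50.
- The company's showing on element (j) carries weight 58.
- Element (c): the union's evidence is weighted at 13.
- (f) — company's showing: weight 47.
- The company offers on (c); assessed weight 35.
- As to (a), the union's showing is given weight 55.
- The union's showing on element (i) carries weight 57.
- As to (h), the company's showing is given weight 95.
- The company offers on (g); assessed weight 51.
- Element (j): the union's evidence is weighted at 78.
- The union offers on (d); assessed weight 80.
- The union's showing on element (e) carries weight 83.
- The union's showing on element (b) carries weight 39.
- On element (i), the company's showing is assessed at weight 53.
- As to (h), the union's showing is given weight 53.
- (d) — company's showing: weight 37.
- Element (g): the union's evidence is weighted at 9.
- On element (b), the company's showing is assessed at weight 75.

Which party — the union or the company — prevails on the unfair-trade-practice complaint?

company

— Issue I —
Stage I.1 (union, a more-likely-than-not showing, weight exceeds 53): (a) 55 > 53 — meets.
  Stage I.1 carried; the burden shifts to the company.
Stage I.2 (company, clear and convincing evidence, weight is at least 75): (b) 75 (union's 39 disregarded) ≥ 75 — meets.
  All elements met. The burden passes to the union.
Stage I.3 (union, a prima facie showing, weight is at least 9): (c) 13 (company's 35 disregarded) ≥ 9 — meets.
  The union carries the last stage.
All stages carried — the union prevails on this issue.
— Issue II —
Stage II.1 — burden on union; standard: a clear and cogent showing (weight is at least 77).
    (d): 80 (company's 37 disregarded) ≥ 77 [met]
    (e): 83 ≥ 77 [met]
  Stage II.1 carried; the burden shifts to the company.
Stage II.2 — burden on company; standard: the balance of probabilities (weight is at least 54).
    (f): 47 < 54 [not met]
    (g): 51 (union's 9 disregarded) < 54 [not met]
  Stage II.2 not carried; the company fails its burden.
The union prevails on this issue.
— Issue III —
Stage III.1 — burden on union; standard: the preponderance of the evidence (weight is at least 51).
    (h): 53 (company's 95 disregarded) ≥ 51 [met]
    (i): 57 (company's 53 disregarded) ≥ 51 [met]
  Stage III.1 is satisfied; the onus moves to the company.
Stage III.2 — burden on company; standard: the preponderance of the evidence (weight is at least 51).
    (j): 58 (union's 78 disregarded) ≥ 51 [met]
  All elements met. The burden passes to the union.
Stage III.3 — burden on union; standard: the preponderance of the evidence (weight is at least 51).
    (k): 50 < 51 [not met]
  The union does not carry Stage III.3.
So the company prevails on this issue.
Per-issue: Issue I → union; Issue II → union; Issue III → company. The union must prevail on every issue; overall, the company prevails.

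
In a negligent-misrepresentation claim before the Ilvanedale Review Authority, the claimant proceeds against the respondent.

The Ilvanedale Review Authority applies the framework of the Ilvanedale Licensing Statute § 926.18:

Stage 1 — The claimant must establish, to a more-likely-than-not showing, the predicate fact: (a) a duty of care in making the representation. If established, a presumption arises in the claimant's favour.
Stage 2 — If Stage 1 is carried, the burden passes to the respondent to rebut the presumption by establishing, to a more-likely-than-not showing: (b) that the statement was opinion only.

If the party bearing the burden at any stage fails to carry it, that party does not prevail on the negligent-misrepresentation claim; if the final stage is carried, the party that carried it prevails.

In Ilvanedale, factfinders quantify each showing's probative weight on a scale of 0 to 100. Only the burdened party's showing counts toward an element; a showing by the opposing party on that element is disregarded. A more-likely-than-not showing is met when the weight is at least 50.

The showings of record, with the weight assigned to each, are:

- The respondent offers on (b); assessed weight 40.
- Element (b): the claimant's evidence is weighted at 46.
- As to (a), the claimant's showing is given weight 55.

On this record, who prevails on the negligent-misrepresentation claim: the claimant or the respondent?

At Stage 1 the claimant must meet a more-likely-than-not showing (weight is at least 50): on (a) the weight is 55, ≥ 50, so (a) meets the standard.
  The claimant carries Stage 1; the respondent now bears the burden.
At Stage 2 the respondent must meet a more-likely-than-not showing (weight is at least 50): on (b) the weight is 40 (the claimant's 46 is given no effect), < 50, so (b) does not meet the standard.
  The respondent does not carry Stage 2.
So the claimant prevails.

claimant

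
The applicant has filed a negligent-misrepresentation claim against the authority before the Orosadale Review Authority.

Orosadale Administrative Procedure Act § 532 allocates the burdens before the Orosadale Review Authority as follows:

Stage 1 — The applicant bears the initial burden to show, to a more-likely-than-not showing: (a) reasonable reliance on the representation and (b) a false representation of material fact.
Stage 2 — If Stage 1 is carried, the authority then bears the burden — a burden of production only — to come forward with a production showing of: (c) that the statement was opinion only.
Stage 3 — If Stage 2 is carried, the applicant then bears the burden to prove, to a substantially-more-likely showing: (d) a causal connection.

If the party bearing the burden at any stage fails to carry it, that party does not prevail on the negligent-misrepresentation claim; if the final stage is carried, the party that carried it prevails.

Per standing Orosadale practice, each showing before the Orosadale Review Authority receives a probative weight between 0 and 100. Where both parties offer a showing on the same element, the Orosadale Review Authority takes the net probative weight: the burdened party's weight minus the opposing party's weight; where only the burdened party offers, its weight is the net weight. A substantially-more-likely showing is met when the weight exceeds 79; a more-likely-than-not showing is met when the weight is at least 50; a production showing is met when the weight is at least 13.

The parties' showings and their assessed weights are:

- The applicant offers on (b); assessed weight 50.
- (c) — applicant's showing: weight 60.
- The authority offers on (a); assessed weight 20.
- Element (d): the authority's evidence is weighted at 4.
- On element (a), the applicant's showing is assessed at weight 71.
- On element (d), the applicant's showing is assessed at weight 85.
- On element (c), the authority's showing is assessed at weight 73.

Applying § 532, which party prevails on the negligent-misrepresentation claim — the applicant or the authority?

applicant

Stage 1 — burden on applicant; standard: a more-likely-than-not showing (weight is at least 50).
    (a): 71 − 20 = 51 ≥ 50 [met]
    (b): 50 ≥ 50 [met]
  The applicant carries Stage 1; the authority now bears the burden.
Stage 2 — burden on authority; standard: a production showing (weight is at least 13).
    (c): 73 − 60 = 13 ≥ 13 [met]
  All elements met. The burden passes to the applicant.
Stage 3 — burden on applicant; standard: a substantially-more-likely showing (weight exceeds 79).
    (d): 85 − 4 = 81 > 79 [met]
  All elements met at the final stage.
Every stage carried; the applicant prevails.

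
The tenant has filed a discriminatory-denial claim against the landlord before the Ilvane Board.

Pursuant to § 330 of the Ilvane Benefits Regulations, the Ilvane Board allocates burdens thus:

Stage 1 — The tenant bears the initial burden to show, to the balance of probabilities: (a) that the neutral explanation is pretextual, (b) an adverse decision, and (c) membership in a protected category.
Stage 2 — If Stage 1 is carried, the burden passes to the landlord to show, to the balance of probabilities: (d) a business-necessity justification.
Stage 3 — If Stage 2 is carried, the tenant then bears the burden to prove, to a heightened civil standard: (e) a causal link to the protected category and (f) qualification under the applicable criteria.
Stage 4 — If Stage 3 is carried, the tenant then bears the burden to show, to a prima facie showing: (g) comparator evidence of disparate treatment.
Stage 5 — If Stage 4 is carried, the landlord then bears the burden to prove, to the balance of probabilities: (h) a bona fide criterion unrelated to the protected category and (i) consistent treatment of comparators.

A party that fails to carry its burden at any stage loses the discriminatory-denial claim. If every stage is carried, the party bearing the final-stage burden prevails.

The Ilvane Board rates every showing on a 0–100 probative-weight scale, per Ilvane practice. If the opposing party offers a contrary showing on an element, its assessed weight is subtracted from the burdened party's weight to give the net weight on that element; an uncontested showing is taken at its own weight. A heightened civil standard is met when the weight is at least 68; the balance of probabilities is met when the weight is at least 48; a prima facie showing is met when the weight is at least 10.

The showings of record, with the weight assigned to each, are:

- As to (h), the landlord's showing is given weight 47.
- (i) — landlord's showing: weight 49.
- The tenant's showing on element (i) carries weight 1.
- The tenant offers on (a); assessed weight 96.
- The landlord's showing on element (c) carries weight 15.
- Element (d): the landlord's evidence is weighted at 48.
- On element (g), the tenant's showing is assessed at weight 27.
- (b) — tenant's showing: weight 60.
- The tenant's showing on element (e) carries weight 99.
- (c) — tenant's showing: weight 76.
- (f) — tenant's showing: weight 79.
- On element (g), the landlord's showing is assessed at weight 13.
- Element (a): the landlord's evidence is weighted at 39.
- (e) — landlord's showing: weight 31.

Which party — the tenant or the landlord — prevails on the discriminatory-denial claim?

tenant

Stage 1 (tenant, the balance of probabilities, weight is at least 48): (a) net 96−39=57 ≥ 48 — meets; (b) 60 ≥ 48 — meets; (c) net 76−15=61 ≥ 48 — meets.
  The tenant carries Stage 1; the landlord now bears the burden.
Stage 2 (landlord, the balance of probabilities, weight is at least 48): (d) 48 ≥ 48 — meets.
  Stage 2 is satisfied; the onus moves to the tenant.
Stage 3 (tenant, a heightened civil standard, weight is at least 68): (e) net 99−31=68 ≥ 68 — meets; (f) 79 ≥ 68 — meets.
  All elements met. The tenant retains the burden for Stage 4.
Stage 4 (tenant, a prima facie showing, weight is at least 10): (g) net 27−13=14 ≥ 10 — meets.
  The tenant carries Stage 4; the landlord now bears the burden.
Stage 5 (landlord, the balance of probabilities, weight is at least 48): (h) 47 < 48 — fails; (i) net 49−1=48 ≥ 48 — meets.
  The landlord does not carry Stage 5.
The analysis ends at Stage 5; the tenant prevails.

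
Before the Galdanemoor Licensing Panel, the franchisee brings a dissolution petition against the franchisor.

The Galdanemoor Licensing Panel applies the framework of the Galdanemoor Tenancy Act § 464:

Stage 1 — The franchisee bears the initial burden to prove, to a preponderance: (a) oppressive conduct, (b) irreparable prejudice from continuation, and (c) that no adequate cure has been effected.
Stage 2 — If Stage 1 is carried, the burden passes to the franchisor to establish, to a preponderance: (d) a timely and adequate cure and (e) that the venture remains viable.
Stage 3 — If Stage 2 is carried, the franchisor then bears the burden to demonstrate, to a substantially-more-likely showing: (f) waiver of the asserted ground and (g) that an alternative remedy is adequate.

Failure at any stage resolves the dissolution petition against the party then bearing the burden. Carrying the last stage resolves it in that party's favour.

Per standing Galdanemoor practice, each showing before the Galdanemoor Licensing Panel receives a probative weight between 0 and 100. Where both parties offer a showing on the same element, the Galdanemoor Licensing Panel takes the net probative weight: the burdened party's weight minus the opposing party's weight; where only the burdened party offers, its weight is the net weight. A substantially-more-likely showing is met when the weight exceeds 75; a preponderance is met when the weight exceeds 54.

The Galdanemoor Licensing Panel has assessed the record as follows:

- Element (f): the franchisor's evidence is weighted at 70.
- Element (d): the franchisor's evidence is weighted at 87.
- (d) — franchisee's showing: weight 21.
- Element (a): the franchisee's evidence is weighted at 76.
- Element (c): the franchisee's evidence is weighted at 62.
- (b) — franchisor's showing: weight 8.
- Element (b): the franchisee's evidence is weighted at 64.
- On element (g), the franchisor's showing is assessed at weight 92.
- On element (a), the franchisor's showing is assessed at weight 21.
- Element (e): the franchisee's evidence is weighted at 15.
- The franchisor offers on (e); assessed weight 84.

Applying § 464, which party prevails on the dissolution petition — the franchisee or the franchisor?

At Stage 1 the franchisee must meet a preponderance (weight exceeds 54): on (a) the weight is 76 less the opposing 21 gives net 55, which does exceed 54, so (a) meets the standard; on (b) the weight is 64 less the opposing 8 gives net 56, which does exceed 54, so (b) meets the standard; on (c) the weight is 62, > 54, so (c) meets the standard.
  Stage 1 carried; the burden shifts to the franchisor.
At Stage 2 the franchisor must meet a preponderance (weight exceeds 54): on (d) the weight is 87 less the opposing 21 gives net 66, which does exceed 54, so (d) meets the standard; on (e) the weight is 84 less the opposing 15 gives net 69, which does exceed 54, so (e) meets the standard.
  Stage 2 is satisfied; the franchisor continues to bear the burden.
At Stage 3 the franchisor must meet a substantially-more-likely showing (weight exceeds 75): on (f) the weight is 70, which does not exceed 75, so (f) does not meet the standard; on (g) the weight is 92, which does exceed 75, so (g) meets the standard.
  The franchisor does not carry Stage 3.
The analysis ends at Stage 3; the franchisee prevails.

franchisee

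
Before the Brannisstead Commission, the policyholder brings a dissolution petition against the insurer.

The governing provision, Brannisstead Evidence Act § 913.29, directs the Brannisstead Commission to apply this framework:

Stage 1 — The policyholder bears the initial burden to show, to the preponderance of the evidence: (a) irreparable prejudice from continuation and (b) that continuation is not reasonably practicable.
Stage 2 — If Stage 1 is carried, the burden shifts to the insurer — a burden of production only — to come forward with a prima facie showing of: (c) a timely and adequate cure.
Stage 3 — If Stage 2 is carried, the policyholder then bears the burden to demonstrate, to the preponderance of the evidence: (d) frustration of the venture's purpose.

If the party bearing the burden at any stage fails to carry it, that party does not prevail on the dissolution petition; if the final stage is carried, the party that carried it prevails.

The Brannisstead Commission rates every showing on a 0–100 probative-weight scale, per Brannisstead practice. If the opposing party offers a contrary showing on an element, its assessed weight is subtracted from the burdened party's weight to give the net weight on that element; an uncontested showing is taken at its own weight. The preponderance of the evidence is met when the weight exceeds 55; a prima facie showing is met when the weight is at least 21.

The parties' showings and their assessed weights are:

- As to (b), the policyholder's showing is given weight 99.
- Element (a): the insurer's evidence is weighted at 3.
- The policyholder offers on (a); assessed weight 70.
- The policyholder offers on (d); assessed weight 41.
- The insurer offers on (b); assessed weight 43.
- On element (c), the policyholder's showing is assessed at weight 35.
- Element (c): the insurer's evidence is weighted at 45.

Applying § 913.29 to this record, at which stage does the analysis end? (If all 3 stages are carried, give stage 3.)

stage 2

At Stage 1 the policyholder must meet the preponderance of the evidence (weight exceeds 55): on (a) the weight is 70 less the opposing 3 gives net 67, > 55, so (a) meets the standard; on (b) the weight is 99 less the opposing 43 gives net 56, > 55, so (b) meets the standard.
  Stage 1 carried; the burden shifts to the insurer.
At Stage 2 the insurer must meet a prima facie showing (weight is at least 21): on (c) the weight is 45 less the opposing 35 gives net 10, which does not reach 21, so (c) does not meet the standard.
  Not every element is met, so the insurer fails to carry Stage 2.
The policyholder prevails.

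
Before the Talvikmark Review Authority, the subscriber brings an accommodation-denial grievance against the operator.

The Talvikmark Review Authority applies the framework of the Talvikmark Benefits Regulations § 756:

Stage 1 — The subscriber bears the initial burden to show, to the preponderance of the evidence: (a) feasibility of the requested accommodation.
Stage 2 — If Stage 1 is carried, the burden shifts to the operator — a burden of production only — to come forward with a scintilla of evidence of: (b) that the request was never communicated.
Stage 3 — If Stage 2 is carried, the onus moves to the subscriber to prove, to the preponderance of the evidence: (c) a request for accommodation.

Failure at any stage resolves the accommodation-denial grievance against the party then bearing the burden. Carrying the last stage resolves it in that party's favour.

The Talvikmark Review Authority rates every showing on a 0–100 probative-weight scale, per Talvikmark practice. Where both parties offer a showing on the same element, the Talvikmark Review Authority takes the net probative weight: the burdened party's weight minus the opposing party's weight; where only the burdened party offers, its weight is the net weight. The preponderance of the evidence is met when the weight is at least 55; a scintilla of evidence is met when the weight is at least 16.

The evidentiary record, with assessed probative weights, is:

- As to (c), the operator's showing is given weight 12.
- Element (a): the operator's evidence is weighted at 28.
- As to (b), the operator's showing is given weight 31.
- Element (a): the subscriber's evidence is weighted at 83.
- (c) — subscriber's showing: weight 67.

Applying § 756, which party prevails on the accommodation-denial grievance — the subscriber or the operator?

subscriber

Stage 1 (subscriber, the preponderance of the evidence, weight is at least 55): (a) net 83−28=55 ≥ 55 — meets.
  Stage 1 carried; the burden shifts to the operator.
Stage 2 (operator, a scintilla of evidence, weight is at least 16): (b) 31 ≥ 16 — meets.
  Stage 2 is satisfied; the onus moves to the subscriber.
Stage 3 (subscriber, the preponderance of the evidence, weight is at least 55): (c) net 67−12=55 ≥ 55 — meets.
  Stage 3 carried; the final stage is satisfied.
Every stage carried; the subscriber prevails.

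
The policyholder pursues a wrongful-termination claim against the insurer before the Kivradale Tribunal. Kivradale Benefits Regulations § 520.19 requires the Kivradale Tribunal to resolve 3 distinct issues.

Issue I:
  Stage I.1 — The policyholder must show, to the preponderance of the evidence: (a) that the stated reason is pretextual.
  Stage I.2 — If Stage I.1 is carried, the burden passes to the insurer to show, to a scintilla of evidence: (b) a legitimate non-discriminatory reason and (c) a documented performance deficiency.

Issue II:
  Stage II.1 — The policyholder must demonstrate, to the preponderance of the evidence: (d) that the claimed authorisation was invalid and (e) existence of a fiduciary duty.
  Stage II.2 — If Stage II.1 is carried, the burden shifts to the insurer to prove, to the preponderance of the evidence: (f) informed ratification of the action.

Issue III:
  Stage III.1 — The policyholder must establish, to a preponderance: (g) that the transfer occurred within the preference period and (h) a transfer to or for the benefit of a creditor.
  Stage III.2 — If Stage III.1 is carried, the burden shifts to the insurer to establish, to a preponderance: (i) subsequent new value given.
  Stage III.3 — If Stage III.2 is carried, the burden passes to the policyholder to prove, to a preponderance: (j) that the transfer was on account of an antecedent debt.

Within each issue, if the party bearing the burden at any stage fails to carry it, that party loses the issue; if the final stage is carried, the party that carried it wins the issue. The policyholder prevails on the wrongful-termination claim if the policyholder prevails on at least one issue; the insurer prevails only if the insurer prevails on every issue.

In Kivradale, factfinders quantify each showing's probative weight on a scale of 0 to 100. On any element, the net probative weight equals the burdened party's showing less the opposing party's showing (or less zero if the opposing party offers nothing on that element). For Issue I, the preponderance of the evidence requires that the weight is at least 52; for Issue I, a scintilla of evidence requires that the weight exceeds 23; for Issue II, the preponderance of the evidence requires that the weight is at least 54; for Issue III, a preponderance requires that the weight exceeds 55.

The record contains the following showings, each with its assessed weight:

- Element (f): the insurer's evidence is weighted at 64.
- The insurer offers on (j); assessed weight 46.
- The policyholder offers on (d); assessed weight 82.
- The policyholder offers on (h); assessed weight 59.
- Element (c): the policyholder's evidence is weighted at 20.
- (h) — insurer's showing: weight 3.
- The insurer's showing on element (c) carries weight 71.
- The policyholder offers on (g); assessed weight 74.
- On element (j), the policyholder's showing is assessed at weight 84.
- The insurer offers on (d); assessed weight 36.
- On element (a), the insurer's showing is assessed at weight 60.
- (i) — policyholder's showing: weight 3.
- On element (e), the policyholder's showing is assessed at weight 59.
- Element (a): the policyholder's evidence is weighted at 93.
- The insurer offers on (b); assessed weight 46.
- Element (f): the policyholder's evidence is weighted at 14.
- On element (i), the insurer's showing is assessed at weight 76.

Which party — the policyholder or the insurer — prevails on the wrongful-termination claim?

insurer

— Issue I —
Stage I.1 (policyholder, the preponderance of the evidence, weight is at least 52): (a) net 93−60=33 < 52 — fails.
  Stage I.1 not carried; the policyholder fails its burden.
The insurer prevails on this issue.
— Issue II —
At Stage II.1 the policyholder must meet the preponderance of the evidence (weight is at least 54): on (d) the weight is 82 less the opposing 36 gives net 46, which does not reach 54, so (d) does not meet the standard; on (e) the weight is 59, ≥ 54, so (e) meets the standard.
  Not every element is met, so the policyholder fails to carry Stage II.1.
So the insurer prevails on this issue.
— Issue III —
At Stage III.1 the policyholder must meet a preponderance (weight exceeds 55): on (g) the weight is 74, which does exceed 55, so (g) meets the standard; on (h) the weight is 59 less the opposing 3 gives net 56, which does exceed 55, so (h) meets the standard.
  The policyholder carries Stage III.1; the insurer now bears the burden.
At Stage III.2 the insurer must meet a preponderance (weight exceeds 55): on (i) the weight is 76 less the opposing 3 gives net 73, > 55, so (i) meets the standard.
  Stage III.2 carried; the burden shifts to the policyholder.
At Stage III.3 the policyholder must meet a preponderance (weight exceeds 55): on (j) the weight is 84 less the opposing 46 gives net 38, ≤ 55, so (j) does not meet the standard.
  Not every element is met, so the policyholder fails to carry Stage III.3.
So the insurer prevails on this issue.
Per-issue: Issue I → insurer; Issue II → insurer; Issue III → insurer. The policyholder must prevail on at least one issue; overall, the insurer prevails.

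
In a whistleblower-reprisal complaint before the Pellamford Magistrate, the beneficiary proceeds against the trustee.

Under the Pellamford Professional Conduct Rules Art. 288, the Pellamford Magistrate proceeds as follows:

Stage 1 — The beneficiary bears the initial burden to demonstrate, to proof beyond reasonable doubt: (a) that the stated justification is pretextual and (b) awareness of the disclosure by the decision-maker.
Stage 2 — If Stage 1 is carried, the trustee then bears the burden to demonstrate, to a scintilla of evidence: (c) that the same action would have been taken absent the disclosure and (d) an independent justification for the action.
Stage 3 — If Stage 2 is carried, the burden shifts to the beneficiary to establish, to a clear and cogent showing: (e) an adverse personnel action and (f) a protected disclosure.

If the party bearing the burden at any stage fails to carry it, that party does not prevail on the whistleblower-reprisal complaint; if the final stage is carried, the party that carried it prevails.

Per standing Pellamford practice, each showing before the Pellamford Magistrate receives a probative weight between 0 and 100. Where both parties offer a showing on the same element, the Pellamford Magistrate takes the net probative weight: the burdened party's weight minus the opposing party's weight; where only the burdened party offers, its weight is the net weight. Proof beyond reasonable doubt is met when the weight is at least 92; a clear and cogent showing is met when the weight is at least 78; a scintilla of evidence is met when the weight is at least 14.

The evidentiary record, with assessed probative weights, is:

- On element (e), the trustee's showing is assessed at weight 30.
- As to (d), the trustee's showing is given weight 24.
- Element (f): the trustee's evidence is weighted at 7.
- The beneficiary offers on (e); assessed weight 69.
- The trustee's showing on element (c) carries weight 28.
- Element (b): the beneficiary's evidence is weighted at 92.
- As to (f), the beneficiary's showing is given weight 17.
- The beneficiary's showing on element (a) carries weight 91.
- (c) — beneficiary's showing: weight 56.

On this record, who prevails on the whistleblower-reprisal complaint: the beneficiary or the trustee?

Stage 1 — burden on beneficiary; standard: proof beyond reasonable doubt (weight is at least 92).
    (a): 91 < 92 [not met]
    (b): 92 ≥ 92 [met]
  The beneficiary does not carry Stage 1.
So the trustee prevails.

trustee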